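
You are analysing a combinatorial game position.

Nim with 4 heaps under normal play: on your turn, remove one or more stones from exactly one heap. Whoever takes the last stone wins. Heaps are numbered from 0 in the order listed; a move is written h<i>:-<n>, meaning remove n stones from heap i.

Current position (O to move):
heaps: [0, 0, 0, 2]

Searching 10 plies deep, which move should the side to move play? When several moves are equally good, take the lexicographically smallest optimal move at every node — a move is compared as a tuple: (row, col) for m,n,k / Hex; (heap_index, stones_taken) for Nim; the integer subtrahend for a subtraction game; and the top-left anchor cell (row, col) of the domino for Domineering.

O's best at [(0,0,0,2)]: h3:-2

p1 O@[(0,0,0,2)]: h3:-1[(0,0,0,1)]-1 h3:-2[(0,0,0,0)]+1*
p2 X@[(0,0,0,0)] terminal -1; root [(0,0,0,2)] d10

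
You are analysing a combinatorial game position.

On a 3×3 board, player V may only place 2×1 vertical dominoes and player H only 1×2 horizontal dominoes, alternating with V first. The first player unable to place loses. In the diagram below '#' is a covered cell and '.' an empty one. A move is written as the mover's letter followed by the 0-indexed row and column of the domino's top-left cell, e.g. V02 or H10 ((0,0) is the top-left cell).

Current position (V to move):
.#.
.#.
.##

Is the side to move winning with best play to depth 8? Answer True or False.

ply 1, V at .#./.#./.## | V00=+1→##./##./.##*; V02=+1→.##/.##/.##; V10=+1→.#./##./###
ply 2: ##./##./.## is terminal -1 (H); from .#./.#./.## depth 8

V winning at [.#./.#./.##]: True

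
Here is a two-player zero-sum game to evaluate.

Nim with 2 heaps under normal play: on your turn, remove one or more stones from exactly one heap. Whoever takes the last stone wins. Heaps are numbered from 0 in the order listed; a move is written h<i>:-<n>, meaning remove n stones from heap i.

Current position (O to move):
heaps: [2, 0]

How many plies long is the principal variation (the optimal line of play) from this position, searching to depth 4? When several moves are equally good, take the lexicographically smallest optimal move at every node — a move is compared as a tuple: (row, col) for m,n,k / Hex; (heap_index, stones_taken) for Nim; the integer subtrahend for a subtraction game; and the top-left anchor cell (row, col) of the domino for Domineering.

PV length from [(2,0)]: 1 ply

p1 O@[(2,0)]: h0:-1[(1,0)]-1 h0:-2[(0,0)]+1*
p2 X@[(0,0)] terminal -1; root [(2,0)] d4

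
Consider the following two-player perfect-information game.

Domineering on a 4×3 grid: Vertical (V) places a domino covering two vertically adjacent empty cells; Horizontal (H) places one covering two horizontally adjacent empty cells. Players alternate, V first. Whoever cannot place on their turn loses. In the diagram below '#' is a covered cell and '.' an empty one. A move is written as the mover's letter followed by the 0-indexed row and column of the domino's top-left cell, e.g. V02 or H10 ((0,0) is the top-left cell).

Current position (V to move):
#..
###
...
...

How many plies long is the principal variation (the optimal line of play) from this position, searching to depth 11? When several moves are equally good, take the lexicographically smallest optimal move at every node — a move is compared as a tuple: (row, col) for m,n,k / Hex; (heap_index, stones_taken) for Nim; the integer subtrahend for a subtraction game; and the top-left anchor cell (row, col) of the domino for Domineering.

ply 1, V at #../###/.../... | V20=-1→#../###/#../#..; V21=+1→#../###/.#./.#.*; V22=-1→#../###/..#/..#
ply 2, H at #../###/.#./.#. | H01=-1→###/###/.#./.#.*
ply 3, V at ###/###/.#./.#. | V20=+1→###/###/##./##.*; V22=+1→###/###/.##/.##
ply 4: ###/###/##./##. is terminal -1 (H); from #../###/.../... depth 11

PV length from [#../###/.../...]: 3 plies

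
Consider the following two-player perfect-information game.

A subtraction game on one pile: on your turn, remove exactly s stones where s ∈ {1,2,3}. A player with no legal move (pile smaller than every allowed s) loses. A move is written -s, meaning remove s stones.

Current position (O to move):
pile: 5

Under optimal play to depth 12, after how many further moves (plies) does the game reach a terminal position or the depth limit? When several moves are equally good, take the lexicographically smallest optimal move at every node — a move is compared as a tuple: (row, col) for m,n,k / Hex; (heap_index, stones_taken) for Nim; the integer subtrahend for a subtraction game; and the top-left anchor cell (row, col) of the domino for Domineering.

PV length from [5]: 3 plies

p1 O@[5]: -1[4]+1* -2[3]-1 -3[2]-1
p2 X@[4]: -1[3]-1* -2[2]-1 -3[1]-1
p3 O@[3]: -1[2]-1 -2[1]-1 -3[0]+1*
p4 X@[0] terminal -1; root [5] d12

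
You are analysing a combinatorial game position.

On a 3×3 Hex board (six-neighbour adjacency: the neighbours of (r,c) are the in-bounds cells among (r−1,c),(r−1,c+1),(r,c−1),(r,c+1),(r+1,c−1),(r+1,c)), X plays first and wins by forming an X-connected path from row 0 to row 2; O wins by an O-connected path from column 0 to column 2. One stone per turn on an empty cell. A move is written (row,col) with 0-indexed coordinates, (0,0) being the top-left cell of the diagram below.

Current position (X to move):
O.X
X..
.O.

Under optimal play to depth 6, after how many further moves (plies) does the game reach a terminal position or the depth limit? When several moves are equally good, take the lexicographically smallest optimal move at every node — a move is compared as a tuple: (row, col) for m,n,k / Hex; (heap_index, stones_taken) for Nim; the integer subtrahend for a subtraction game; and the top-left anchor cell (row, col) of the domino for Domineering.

ply 1, X at O.X/X../.O. | (0,1)=-1→OXX/X../.O.; (1,1)=-1→O.X/XX./.O.; (1,2)=+1→O.X/X.X/.O.*; (2,0)=+1→O.X/X../XO.; (2,2)=+1→O.X/X../.OX
ply 2, O at O.X/X.X/.O. | (0,1)=-1→OOX/X.X/.O.*; (1,1)=-1→O.X/XOX/.O.; (2,0)=-1→O.X/X.X/OO.; (2,2)=-1→O.X/X.X/.OO
ply 3, X at OOX/X.X/.O. | (1,1)=+1→OOX/XXX/.O.*; (2,0)=+1→OOX/X.X/XO.; (2,2)=+1→OOX/X.X/.OX
ply 4, O at OOX/XXX/.O. | (2,0)=-1→OOX/XXX/OO.*; (2,2)=-1→OOX/XXX/.OO
ply 5, X at OOX/XXX/OO. | (2,2)=+1→OOX/XXX/OOX*
ply 6: OOX/XXX/OOX is terminal -1 (O); from O.X/X../.O. depth 6

PV length from [O.X/X../.O.]: 5 plies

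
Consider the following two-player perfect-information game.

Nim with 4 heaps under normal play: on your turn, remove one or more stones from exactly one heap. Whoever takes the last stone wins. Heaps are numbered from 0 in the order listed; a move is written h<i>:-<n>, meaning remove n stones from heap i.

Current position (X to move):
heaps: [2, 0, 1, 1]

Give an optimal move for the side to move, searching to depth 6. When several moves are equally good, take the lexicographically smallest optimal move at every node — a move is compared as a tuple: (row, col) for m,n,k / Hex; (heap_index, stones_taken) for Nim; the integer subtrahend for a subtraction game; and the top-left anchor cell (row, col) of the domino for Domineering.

X's best at [(2,0,1,1)]: h0:-2

ply 1, X at (2,0,1,1) | h0:-1=-1→(1,0,1,1); h0:-2=+1→(0,0,1,1)*; h2:-1=-1→(2,0,0,1); h3:-1=-1→(2,0,1,0)
ply 2, O at (0,0,1,1) | h2:-1=-1→(0,0,0,1)*; h3:-1=-1→(0,0,1,0)
ply 3, X at (0,0,0,1) | h3:-1=+1→(0,0,0,0)*
ply 4: (0,0,0,0) is terminal -1 (O); from (2,0,1,1) depth 6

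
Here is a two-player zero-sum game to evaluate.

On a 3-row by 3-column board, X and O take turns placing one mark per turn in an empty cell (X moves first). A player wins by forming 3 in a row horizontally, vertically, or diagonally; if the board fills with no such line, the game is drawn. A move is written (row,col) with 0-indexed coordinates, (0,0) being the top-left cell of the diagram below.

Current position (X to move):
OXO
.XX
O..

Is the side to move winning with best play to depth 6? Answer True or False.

[OXO/.XX/O..] X move#1: (1,0):+1/OXO/XXX/O..*, (2,1):+1/OXO/.XX/OX., (2,2):-1/OXO/.XX/O.X
[OXO/XXX/O..] end (terminal -1, O#2); searched OXO/.XX/O.. to 6

X winning at [OXO/.XX/O..]: True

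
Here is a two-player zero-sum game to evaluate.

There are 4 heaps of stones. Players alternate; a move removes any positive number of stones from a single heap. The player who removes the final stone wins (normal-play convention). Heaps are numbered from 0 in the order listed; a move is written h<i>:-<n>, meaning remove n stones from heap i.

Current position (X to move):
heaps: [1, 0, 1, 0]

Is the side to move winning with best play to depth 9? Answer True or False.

p1 X@[(1,0,1,0)]: h0:-1[(0,0,1,0)]-1* h2:-1[(1,0,0,0)]-1
p2 O@[(0,0,1,0)]: h2:-1[(0,0,0,0)]+1*
p3 X@[(0,0,0,0)] terminal -1; root [(1,0,1,0)] d9

X winning at [(1,0,1,0)]: False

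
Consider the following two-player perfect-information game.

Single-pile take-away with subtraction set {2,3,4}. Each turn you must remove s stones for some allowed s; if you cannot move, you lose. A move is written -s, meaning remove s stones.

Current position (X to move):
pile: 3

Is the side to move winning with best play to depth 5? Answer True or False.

X winning at [3]: True

ply 1, X at 3 | -2=+1→1*; -3=+1→0
ply 2: 1 is terminal -1 (O); from 3 depth 5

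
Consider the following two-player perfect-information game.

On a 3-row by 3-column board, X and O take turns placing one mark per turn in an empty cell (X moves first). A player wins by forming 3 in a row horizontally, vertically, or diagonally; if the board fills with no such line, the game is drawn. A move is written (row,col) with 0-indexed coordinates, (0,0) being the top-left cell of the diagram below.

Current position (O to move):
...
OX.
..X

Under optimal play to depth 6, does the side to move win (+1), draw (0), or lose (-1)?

[.../OX./..X] O move#1: (0,0):-1/O../OX./..X*, (0,1):-1/.O./OX./..X, (0,2):-1/..O/OX./..X, (1,2):-1/.../OXO/..X, (2,0):-1/.../OX./O.X, (2,1):-1/.../OX./.OX
[O../OX./..X] X move#2: (0,1):-1/OX./OX./..X, (0,2):-1/O.X/OX./..X, (1,2):-1/O../OXX/..X, (2,0):+1/O../OX./X.X*, (2,1):-1/O../OX./.XX
[O../OX./X.X] O move#3: (0,1):-1/OO./OX./X.X*, (0,2):-1/O.O/OX./X.X, (1,2):-1/O../OXO/X.X, (2,1):-1/O../OX./XOX
[OO./OX./X.X] X move#4: (0,2):+1/OOX/OX./X.X*, (1,2):-1/OO./OXX/X.X, (2,1):+1/OO./OX./XXX
[OOX/OX./X.X] end (terminal -1, O#5); searched .../OX./..X to 6

value(.../OX./..X, O) = -1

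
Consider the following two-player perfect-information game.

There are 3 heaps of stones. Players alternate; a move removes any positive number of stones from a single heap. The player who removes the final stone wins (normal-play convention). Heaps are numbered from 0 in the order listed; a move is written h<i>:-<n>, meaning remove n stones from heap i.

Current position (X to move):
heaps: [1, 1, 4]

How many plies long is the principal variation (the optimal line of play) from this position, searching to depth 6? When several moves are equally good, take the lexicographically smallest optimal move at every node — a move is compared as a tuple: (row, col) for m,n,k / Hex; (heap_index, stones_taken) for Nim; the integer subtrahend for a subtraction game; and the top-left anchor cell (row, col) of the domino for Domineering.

PV length from [(1,1,4)]: 3 plies

[(1,1,4)] X move#1: h0:-1:-1/(0,1,4), h1:-1:-1/(1,0,4), h2:-1:-1/(1,1,3), h2:-2:-1/(1,1,2), h2:-3:-1/(1,1,1), h2:-4:+1/(1,1,0)*
[(1,1,0)] O move#2: h0:-1:-1/(0,1,0)*, h1:-1:-1/(1,0,0)
[(0,1,0)] X move#3: h1:-1:+1/(0,0,0)*
[(0,0,0)] end (terminal -1, O#4); searched (1,1,4) to 6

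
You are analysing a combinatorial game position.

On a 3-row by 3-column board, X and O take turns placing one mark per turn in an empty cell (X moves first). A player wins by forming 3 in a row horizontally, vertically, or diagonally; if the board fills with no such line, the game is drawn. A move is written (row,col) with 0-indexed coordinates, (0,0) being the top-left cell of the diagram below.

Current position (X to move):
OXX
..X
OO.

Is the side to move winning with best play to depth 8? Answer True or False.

X winning at [OXX/..X/OO.]: True

p1 X@[OXX/..X/OO.]: (1,0)[OXX/X.X/OO.]-1 (1,1)[OXX/.XX/OO.]-1 (2,2)[OXX/..X/OOX]+1*
p2 O@[OXX/..X/OOX] terminal -1; root [OXX/..X/OO.] d8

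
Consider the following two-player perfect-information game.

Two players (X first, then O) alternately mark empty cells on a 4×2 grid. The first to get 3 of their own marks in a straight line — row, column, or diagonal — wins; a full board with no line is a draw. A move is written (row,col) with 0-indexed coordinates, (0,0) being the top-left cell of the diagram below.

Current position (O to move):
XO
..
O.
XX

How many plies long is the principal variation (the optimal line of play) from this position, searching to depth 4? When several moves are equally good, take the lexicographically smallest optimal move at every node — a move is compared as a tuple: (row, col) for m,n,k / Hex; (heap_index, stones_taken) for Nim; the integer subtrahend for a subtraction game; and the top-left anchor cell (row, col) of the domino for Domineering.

ply 1, O at XO/../O./XX | (1,0)=+0→XO/O./O./XX*; (1,1)=+0→XO/.O/O./XX; (2,1)=+0→XO/../OO/XX
ply 2, X at XO/O./O./XX | (1,1)=+0→XO/OX/O./XX*; (2,1)=+0→XO/O./OX/XX
ply 3, O at XO/OX/O./XX | (2,1)=+0→XO/OX/OO/XX*
ply 4: XO/OX/OO/XX is terminal +0 (X); from XO/../O./XX depth 4

PV length from [XO/../O./XX]: 3 plies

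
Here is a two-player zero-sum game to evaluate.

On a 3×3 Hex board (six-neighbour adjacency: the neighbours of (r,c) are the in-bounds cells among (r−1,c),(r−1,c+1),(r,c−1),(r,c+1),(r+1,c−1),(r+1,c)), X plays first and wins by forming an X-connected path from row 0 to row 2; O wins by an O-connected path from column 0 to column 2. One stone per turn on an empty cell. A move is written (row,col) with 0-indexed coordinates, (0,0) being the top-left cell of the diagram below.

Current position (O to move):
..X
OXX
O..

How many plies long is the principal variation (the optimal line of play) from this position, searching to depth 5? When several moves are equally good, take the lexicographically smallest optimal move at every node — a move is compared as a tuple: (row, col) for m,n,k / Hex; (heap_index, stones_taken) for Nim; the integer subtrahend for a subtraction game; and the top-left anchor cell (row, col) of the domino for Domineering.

PV length from [..X/OXX/O..]: 4 plies

p1 O@[..X/OXX/O..]: (0,0)[O.X/OXX/O..]-1* (0,1)[.OX/OXX/O..]-1 (2,1)[..X/OXX/OO.]-1 (2,2)[..X/OXX/O.O]-1
p2 X@[O.X/OXX/O..]: (0,1)[OXX/OXX/O..]+1* (2,1)[O.X/OXX/OX.]+1 (2,2)[O.X/OXX/O.X]+1
p3 O@[OXX/OXX/O..]: (2,1)[OXX/OXX/OO.]-1* (2,2)[OXX/OXX/O.O]-1
p4 X@[OXX/OXX/OO.]: (2,2)[OXX/OXX/OOX]+1*
p5 O@[OXX/OXX/OOX] terminal -1; root [..X/OXX/O..] d5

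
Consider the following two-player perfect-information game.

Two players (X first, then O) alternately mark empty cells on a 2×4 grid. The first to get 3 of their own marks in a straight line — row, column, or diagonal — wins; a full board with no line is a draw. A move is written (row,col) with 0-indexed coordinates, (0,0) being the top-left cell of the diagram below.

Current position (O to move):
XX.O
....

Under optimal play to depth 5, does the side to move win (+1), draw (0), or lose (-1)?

value(XX.O/...., O) = 0

[XX.O/....] O move#1: (0,2):+0/XXOO/....*, (1,0):-1/XX.O/O..., (1,1):-1/XX.O/.O.., (1,2):-1/XX.O/..O., (1,3):-1/XX.O/...O
[XXOO/....] X move#2: (1,0):+0/XXOO/X...*, (1,1):+0/XXOO/.X.., (1,2):+0/XXOO/..X., (1,3):+0/XXOO/...X
[XXOO/X...] O move#3: (1,1):+0/XXOO/XO..*, (1,2):+0/XXOO/X.O., (1,3):+0/XXOO/X..O
[XXOO/XO..] X move#4: (1,2):+0/XXOO/XOX.*, (1,3):+0/XXOO/XO.X
[XXOO/XOX.] O move#5: (1,3):+0/XXOO/XOXO*
[XXOO/XOXO] end (terminal +0, X#6); searched XX.O/.... to 5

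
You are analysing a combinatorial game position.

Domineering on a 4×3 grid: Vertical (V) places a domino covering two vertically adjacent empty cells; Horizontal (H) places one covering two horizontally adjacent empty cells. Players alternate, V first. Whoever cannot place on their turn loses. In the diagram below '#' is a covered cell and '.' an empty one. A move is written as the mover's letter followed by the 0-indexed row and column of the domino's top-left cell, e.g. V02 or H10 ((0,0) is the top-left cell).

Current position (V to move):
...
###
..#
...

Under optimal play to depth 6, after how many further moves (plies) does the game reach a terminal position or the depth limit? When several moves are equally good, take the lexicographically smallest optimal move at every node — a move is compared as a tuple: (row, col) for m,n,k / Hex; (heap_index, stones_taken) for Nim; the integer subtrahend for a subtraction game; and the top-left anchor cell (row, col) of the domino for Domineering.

PV length from [.../###/..#/...]: 3 plies

p1 V@[.../###/..#/...]: V20[.../###/#.#/#..]-1 V21[.../###/.##/.#.]+1*
p2 H@[.../###/.##/.#.]: H00[##./###/.##/.#.]-1* H01[.##/###/.##/.#.]-1
p3 V@[##./###/.##/.#.]: V20[##./###/###/##.]+1*
p4 H@[##./###/###/##.] terminal -1; root [.../###/..#/...] d6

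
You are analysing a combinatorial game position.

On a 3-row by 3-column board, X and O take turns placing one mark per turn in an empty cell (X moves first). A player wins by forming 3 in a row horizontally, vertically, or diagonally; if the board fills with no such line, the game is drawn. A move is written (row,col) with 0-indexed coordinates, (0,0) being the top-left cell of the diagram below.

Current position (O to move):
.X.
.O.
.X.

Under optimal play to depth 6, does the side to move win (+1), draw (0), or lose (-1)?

value(.X./.O./.X., O) = +1

[.X./.O./.X.] O move#1: (0,0):+1/OX./.O./.X.*, (0,2):+1/.XO/.O./.X., (1,0):+1/.X./OO./.X., (1,2):+1/.X./.OO/.X., (2,0):+1/.X./.O./OX., (2,2):+1/.X./.O./.XO
[OX./.O./.X.] X move#2: (0,2):-1/OXX/.O./.X.*, (1,0):-1/OX./XO./.X., (1,2):-1/OX./.OX/.X., (2,0):-1/OX./.O./XX., (2,2):-1/OX./.O./.XX
[OXX/.O./.X.] O move#3: (1,0):+1/OXX/OO./.X.*, (1,2):+1/OXX/.OO/.X., (2,0):+1/OXX/.O./OX., (2,2):+1/OXX/.O./.XO
[OXX/OO./.X.] X move#4: (1,2):-1/OXX/OOX/.X.*, (2,0):-1/OXX/OO./XX., (2,2):-1/OXX/OO./.XX
[OXX/OOX/.X.] O move#5: (2,0):+1/OXX/OOX/OX.*, (2,2):+1/OXX/OOX/.XO
[OXX/OOX/OX.] end (terminal -1, X#6); searched .X./.O./.X. to 6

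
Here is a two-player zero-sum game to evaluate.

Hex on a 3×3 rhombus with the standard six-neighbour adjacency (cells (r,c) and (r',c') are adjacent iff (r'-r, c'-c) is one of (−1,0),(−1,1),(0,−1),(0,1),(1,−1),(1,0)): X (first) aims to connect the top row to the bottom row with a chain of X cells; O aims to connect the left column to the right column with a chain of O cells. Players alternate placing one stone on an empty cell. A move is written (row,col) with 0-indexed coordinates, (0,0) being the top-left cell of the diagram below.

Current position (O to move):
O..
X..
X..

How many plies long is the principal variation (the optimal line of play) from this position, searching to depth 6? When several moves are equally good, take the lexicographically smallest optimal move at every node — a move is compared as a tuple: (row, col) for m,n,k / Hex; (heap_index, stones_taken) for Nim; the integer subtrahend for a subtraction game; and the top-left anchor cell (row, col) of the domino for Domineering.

PV length from [O../X../X..]: 6 plies

ply 1, O at O../X../X.. | (0,1)=-1→OO./X../X..*; (0,2)=-1→O.O/X../X..; (1,1)=-1→O../XO./X..; (1,2)=-1→O../X.O/X..; (2,1)=-1→O../X../XO.; (2,2)=-1→O../X../X.O
ply 2, X at OO./X../X.. | (0,2)=+1→OOX/X../X..*; (1,1)=-1→OO./XX./X..; (1,2)=-1→OO./X.X/X..; (2,1)=-1→OO./X../XX.; (2,2)=-1→OO./X../X.X
ply 3, O at OOX/X../X.. | (1,1)=-1→OOX/XO./X..*; (1,2)=-1→OOX/X.O/X..; (2,1)=-1→OOX/X../XO.; (2,2)=-1→OOX/X../X.O
ply 4, X at OOX/XO./X.. | (1,2)=+1→OOX/XOX/X..*; (2,1)=-1→OOX/XO./XX.; (2,2)=-1→OOX/XO./X.X
ply 5, O at OOX/XOX/X.. | (2,1)=-1→OOX/XOX/XO.*; (2,2)=-1→OOX/XOX/X.O
ply 6, X at OOX/XOX/XO. | (2,2)=+1→OOX/XOX/XOX*
ply 7: OOX/XOX/XOX is terminal -1 (O); from O../X../X.. depth 6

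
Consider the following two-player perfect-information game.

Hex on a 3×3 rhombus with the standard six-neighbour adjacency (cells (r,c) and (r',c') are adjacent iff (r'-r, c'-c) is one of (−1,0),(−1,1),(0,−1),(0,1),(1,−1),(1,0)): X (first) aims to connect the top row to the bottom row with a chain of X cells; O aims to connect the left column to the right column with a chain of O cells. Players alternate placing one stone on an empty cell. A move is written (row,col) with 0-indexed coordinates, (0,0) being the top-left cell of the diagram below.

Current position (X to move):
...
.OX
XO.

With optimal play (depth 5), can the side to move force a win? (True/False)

X winning at [.../.OX/XO.]: True

[.../.OX/XO.] X move#1: (0,0):-1/X../.OX/XO., (0,1):-1/.X./.OX/XO., (0,2):+1/..X/.OX/XO.*, (1,0):+1/.../XOX/XO., (2,2):+1/.../.OX/XOX
[..X/.OX/XO.] O move#2: (0,0):-1/O.X/.OX/XO.*, (0,1):-1/.OX/.OX/XO., (1,0):-1/..X/OOX/XO., (2,2):-1/..X/.OX/XOO
[O.X/.OX/XO.] X move#3: (0,1):+1/OXX/.OX/XO.*, (1,0):+1/O.X/XOX/XO., (2,2):+1/O.X/.OX/XOX
[OXX/.OX/XO.] O move#4: (1,0):-1/OXX/OOX/XO.*, (2,2):-1/OXX/.OX/XOO
[OXX/OOX/XO.] X move#5: (2,2):+1/OXX/OOX/XOX*
[OXX/OOX/XOX] end (terminal -1, O#6); searched .../.OX/XO. to 5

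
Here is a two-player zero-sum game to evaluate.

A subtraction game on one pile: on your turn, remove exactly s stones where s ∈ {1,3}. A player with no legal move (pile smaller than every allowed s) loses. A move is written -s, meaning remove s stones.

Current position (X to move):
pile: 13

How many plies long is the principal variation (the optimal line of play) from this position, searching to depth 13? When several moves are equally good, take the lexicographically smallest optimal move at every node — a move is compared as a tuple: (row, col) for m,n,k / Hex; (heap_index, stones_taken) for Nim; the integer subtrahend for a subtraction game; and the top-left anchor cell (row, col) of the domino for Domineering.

p1 X@[13]: -1[12]+1* -3[10]+1
p2 O@[12]: -1[11]-1* -3[9]-1
p3 X@[11]: -1[10]+1* -3[8]+1
p4 O@[10]: -1[9]-1* -3[7]-1
p5 X@[9]: -1[8]+1* -3[6]+1
p6 O@[8]: -1[7]-1* -3[5]-1
p7 X@[7]: -1[6]+1* -3[4]+1
p8 O@[6]: -1[5]-1* -3[3]-1
p9 X@[5]: -1[4]+1* -3[2]+1
p10 O@[4]: -1[3]-1* -3[1]-1
p11 X@[3]: -1[2]+1* -3[0]+1
p12 O@[2]: -1[1]-1*
p13 X@[1]: -1[0]+1*
p14 O@[0] terminal -1; root [13] d13

PV length from [13]: 13 plies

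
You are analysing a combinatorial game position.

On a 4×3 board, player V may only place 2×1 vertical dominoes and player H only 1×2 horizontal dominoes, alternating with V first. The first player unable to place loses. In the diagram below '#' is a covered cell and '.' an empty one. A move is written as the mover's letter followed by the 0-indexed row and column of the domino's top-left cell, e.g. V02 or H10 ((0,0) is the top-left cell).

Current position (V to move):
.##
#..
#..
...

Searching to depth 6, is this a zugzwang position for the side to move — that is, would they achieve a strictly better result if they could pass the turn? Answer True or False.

zugzwang(.##/#../#../..., V) = False

[.##/#../#../...] V move#1: V11:+1/.##/##./##./...*, V12:+1/.##/#.#/#.#/..., V21:+1/.##/#../##./.#., V22:+1/.##/#../#.#/..#
[.##/##./##./...] H move#2: H30:-1/.##/##./##./##.*, H31:-1/.##/##./##./.##
[.##/##./##./##.] V move#3: V12:+1/.##/###/###/##.*, V22:+1/.##/##./###/###
[.##/###/###/##.] end (terminal -1, H#4); searched .##/#../#../... to 6
pass branch (H moves first from the same position):
  | [.##/#../#../...] H move#1: H11:-1/.##/###/#../..., H21:+1/.##/#../###/...*, H30:-1/.##/#../#../##., H31:-1/.##/#../#../.##
  | [.##/#../###/...] end (terminal -1, V#2); searched .##/#../#../... to 6
V moving scores +1; V passing scores -1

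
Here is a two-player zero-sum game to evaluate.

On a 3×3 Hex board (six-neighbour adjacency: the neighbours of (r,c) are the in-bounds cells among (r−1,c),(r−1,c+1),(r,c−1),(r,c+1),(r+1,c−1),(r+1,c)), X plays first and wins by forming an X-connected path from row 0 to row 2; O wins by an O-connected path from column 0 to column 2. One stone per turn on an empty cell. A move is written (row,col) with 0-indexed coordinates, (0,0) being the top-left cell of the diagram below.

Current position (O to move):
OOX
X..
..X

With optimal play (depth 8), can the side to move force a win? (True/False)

O winning at [OOX/X../..X]: False

[OOX/X../..X] O move#1: (1,1):-1/OOX/XO./..X*, (1,2):-1/OOX/X.O/..X, (2,0):-1/OOX/X../O.X, (2,1):-1/OOX/X../.OX
[OOX/XO./..X] X move#2: (1,2):+1/OOX/XOX/..X*, (2,0):-1/OOX/XO./X.X, (2,1):-1/OOX/XO./.XX
[OOX/XOX/..X] end (terminal -1, O#3); searched OOX/X../..X to 8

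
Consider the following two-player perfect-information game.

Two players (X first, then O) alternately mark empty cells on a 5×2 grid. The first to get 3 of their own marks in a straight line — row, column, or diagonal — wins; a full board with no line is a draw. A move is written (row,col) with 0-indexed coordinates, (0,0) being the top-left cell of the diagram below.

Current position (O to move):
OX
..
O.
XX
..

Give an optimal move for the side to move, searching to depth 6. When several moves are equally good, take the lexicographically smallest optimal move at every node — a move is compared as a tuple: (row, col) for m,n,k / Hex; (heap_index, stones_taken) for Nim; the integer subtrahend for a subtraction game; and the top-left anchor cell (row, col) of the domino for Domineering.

O's best at [OX/../O./XX/..]: (1,0)

[OX/../O./XX/..] O move#1: (1,0):+1/OX/O./O./XX/..*, (1,1):+0/OX/.O/O./XX/.., (2,1):+0/OX/../OO/XX/.., (4,0):+0/OX/../O./XX/O., (4,1):+0/OX/../O./XX/.O
[OX/O./O./XX/..] end (terminal -1, X#2); searched OX/../O./XX/.. to 6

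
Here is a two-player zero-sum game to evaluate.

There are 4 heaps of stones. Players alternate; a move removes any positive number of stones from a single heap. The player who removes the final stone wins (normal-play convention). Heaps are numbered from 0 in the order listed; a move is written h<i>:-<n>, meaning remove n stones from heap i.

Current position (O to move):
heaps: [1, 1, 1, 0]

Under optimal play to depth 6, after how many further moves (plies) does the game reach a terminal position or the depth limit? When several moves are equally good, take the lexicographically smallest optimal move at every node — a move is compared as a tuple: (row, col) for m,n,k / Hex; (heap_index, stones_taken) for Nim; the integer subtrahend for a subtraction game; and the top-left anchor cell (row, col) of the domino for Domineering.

PV length from [(1,1,1,0)]: 3 plies

ply 1, O at (1,1,1,0) | h0:-1=+1→(0,1,1,0)*; h1:-1=+1→(1,0,1,0); h2:-1=+1→(1,1,0,0)
ply 2, X at (0,1,1,0) | h1:-1=-1→(0,0,1,0)*; h2:-1=-1→(0,1,0,0)
ply 3, O at (0,0,1,0) | h2:-1=+1→(0,0,0,0)*
ply 4: (0,0,0,0) is terminal -1 (X); from (1,1,1,0) depth 6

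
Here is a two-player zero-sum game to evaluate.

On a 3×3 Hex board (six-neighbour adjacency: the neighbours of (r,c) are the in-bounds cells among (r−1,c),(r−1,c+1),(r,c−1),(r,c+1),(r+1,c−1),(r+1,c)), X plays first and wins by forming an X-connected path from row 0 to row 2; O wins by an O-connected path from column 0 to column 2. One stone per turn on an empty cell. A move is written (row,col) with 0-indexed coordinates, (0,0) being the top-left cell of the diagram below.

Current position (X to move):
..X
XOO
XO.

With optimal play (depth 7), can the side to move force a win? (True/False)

X winning at [..X/XOO/XO.]: True

p1 X@[..X/XOO/XO.]: (0,0)[X.X/XOO/XO.]+1* (0,1)[.XX/XOO/XO.]+1 (2,2)[..X/XOO/XOX]+1
p2 O@[X.X/XOO/XO.] terminal -1; root [..X/XOO/XO.] d7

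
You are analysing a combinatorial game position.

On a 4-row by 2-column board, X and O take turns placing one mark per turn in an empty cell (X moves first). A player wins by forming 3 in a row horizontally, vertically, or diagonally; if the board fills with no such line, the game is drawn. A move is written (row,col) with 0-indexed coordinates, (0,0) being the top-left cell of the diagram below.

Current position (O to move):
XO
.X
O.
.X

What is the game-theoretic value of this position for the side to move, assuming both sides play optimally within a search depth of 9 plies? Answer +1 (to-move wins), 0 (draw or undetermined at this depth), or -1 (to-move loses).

value(XO/.X/O./.X, O) = 0

[XO/.X/O./.X] O move#1: (1,0):-1/XO/OX/O./.X, (2,1):+0/XO/.X/OO/.X*, (3,0):-1/XO/.X/O./OX
[XO/.X/OO/.X] X move#2: (1,0):+0/XO/XX/OO/.X*, (3,0):+0/XO/.X/OO/XX
[XO/XX/OO/.X] O move#3: (3,0):+0/XO/XX/OO/OX*
[XO/XX/OO/OX] end (terminal +0, X#4); searched XO/.X/O./.X to 9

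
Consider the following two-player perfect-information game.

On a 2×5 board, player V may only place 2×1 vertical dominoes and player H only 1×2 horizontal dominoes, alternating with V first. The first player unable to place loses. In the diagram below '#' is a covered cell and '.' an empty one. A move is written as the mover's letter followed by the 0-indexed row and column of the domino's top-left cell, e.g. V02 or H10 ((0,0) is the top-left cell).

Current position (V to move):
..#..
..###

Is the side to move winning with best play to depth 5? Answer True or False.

V winning at [..#../..###]: True

ply 1, V at ..#../..### | V00=+1→#.#../#.###*; V01=+1→.##../.####
ply 2, H at #.#../#.### | H03=-1→#.###/#.###*
ply 3, V at #.###/#.### | V01=+1→#####/#####*
ply 4: #####/##### is terminal -1 (H); from ..#../..### depth 5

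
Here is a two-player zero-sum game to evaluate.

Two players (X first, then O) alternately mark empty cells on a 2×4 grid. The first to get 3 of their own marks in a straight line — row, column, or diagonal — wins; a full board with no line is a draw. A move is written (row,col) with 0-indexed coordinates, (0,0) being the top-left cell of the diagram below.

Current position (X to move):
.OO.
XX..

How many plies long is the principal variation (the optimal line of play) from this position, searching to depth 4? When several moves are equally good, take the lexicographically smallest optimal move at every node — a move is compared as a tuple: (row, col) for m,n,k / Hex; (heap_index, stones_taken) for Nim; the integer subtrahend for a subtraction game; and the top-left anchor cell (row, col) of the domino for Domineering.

p1 X@[.OO./XX..]: (0,0)[XOO./XX..]-1 (0,3)[.OOX/XX..]-1 (1,2)[.OO./XXX.]+1* (1,3)[.OO./XX.X]-1
p2 O@[.OO./XXX.] terminal -1; root [.OO./XX..] d4

PV length from [.OO./XX..]: 1 ply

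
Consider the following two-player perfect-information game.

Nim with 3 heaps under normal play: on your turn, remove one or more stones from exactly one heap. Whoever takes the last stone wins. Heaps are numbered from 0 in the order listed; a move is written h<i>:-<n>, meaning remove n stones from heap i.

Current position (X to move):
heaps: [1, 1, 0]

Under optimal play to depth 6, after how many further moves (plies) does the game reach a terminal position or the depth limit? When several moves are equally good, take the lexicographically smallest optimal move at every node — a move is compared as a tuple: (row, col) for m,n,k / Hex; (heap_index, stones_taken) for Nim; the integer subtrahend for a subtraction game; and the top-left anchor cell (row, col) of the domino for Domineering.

ply 1, X at (1,1,0) | h0:-1=-1→(0,1,0)*; h1:-1=-1→(1,0,0)
ply 2, O at (0,1,0) | h1:-1=+1→(0,0,0)*
ply 3: (0,0,0) is terminal -1 (X); from (1,1,0) depth 6

PV length from [(1,1,0)]: 2 plies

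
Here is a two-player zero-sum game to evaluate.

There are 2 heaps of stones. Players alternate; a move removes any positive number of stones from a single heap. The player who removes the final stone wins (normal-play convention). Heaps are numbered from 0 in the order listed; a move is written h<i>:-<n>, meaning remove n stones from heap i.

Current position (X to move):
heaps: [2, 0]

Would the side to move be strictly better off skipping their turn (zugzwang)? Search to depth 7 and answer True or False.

zugzwang((2,0), X) = False

ply 1, X at (2,0) | h0:-1=-1→(1,0); h0:-2=+1→(0,0)*
ply 2: (0,0) is terminal -1 (O); from (2,0) depth 7
if X skipped the turn, O would face:
~ ply 1, O at (2,0) | h0:-1=-1→(1,0); h0:-2=+1→(0,0)*
~ ply 2: (0,0) is terminal -1 (X); from (2,0) depth 7
compare (X): move=+1 vs pass=-1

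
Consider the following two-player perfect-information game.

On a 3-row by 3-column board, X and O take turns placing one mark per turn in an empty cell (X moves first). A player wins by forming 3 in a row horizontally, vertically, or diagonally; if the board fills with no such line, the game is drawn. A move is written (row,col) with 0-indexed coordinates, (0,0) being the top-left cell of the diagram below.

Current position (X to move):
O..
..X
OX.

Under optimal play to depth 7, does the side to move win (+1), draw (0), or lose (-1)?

p1 X@[O../..X/OX.]: (0,1)[OX./..X/OX.]-1* (0,2)[O.X/..X/OX.]-1 (1,0)[O../X.X/OX.]-1 (1,1)[O../.XX/OX.]-1 (2,2)[O../..X/OXX]-1
p2 O@[OX./..X/OX.]: (0,2)[OXO/..X/OX.]-1 (1,0)[OX./O.X/OX.]+1* (1,1)[OX./.OX/OX.]+1 (2,2)[OX./..X/OXO]-1
p3 X@[OX./O.X/OX.] terminal -1; root [O../..X/OX.] d7

value(O../..X/OX., X) = -1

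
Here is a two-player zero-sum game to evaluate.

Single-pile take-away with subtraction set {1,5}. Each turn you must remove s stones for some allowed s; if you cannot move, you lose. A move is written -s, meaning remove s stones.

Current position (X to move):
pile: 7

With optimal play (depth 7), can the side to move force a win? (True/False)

X winning at [7]: True

p1 X@[7]: -1[6]+1* -5[2]+1
p2 O@[6]: -1[5]-1* -5[1]-1
p3 X@[5]: -1[4]+1* -5[0]+1
p4 O@[4]: -1[3]-1*
p5 X@[3]: -1[2]+1*
p6 O@[2]: -1[1]-1*
p7 X@[1]: -1[0]+1*
p8 O@[0] terminal -1; root [7] d7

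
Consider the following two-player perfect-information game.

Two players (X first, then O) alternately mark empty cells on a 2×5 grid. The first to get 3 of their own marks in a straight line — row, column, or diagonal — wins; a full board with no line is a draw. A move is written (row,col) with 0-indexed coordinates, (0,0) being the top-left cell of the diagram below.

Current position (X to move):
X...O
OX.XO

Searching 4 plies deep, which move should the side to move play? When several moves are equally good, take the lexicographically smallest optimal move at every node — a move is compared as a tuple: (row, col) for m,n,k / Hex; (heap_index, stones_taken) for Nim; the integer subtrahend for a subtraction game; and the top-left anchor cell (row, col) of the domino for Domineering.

[X...O/OX.XO] X move#1: (0,1):+1/XX..O/OX.XO*, (0,2):+1/X.X.O/OX.XO, (0,3):+0/X..XO/OX.XO, (1,2):+1/X...O/OXXXO
[XX..O/OX.XO] O move#2: (0,2):-1/XXO.O/OX.XO*, (0,3):-1/XX.OO/OX.XO, (1,2):-1/XX..O/OXOXO
[XXO.O/OX.XO] X move#3: (0,3):+0/XXOXO/OX.XO, (1,2):+1/XXO.O/OXXXO*
[XXO.O/OXXXO] end (terminal -1, O#4); searched X...O/OX.XO to 4

X's best at [X...O/OX.XO]: (0,1)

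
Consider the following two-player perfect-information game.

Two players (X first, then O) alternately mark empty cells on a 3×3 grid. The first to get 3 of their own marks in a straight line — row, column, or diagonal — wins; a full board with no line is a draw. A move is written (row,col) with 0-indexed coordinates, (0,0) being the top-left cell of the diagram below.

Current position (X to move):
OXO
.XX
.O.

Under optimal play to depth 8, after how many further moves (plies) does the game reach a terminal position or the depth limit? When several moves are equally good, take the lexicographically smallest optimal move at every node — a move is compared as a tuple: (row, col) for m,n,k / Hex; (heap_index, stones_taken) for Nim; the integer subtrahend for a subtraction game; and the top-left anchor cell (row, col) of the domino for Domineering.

PV length from [OXO/.XX/.O.]: 1 ply

ply 1, X at OXO/.XX/.O. | (1,0)=+1→OXO/XXX/.O.*; (2,0)=+0→OXO/.XX/XO.; (2,2)=+0→OXO/.XX/.OX
ply 2: OXO/XXX/.O. is terminal -1 (O); from OXO/.XX/.O. depth 8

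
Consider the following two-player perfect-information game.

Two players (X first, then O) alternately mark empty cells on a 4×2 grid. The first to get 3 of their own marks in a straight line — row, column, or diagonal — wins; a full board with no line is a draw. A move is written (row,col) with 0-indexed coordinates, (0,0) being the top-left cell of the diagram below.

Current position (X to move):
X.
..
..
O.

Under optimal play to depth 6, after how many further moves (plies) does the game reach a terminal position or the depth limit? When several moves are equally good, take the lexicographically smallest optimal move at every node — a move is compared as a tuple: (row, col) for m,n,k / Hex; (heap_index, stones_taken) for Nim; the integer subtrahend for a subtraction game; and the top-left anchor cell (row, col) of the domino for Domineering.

PV length from [X./../../O.]: 6 plies

ply 1, X at X./../../O. | (0,1)=+0→XX/../../O.*; (1,0)=+0→X./X./../O.; (1,1)=+0→X./.X/../O.; (2,0)=+0→X./../X./O.; (2,1)=+0→X./../.X/O.; (3,1)=+0→X./../../OX
ply 2, O at XX/../../O. | (1,0)=+0→XX/O./../O.*; (1,1)=+0→XX/.O/../O.; (2,0)=+0→XX/../O./O.; (2,1)=+0→XX/../.O/O.; (3,1)=+0→XX/../../OO
ply 3, X at XX/O./../O. | (1,1)=-1→XX/OX/../O.; (2,0)=+0→XX/O./X./O.*; (2,1)=-1→XX/O./.X/O.; (3,1)=-1→XX/O./../OX
ply 4, O at XX/O./X./O. | (1,1)=+0→XX/OO/X./O.*; (2,1)=+0→XX/O./XO/O.; (3,1)=+0→XX/O./X./OO
ply 5, X at XX/OO/X./O. | (2,1)=+0→XX/OO/XX/O.*; (3,1)=+0→XX/OO/X./OX
ply 6, O at XX/OO/XX/O. | (3,1)=+0→XX/OO/XX/OO*
ply 7: XX/OO/XX/OO is terminal +0 (X); from X./../../O. depth 6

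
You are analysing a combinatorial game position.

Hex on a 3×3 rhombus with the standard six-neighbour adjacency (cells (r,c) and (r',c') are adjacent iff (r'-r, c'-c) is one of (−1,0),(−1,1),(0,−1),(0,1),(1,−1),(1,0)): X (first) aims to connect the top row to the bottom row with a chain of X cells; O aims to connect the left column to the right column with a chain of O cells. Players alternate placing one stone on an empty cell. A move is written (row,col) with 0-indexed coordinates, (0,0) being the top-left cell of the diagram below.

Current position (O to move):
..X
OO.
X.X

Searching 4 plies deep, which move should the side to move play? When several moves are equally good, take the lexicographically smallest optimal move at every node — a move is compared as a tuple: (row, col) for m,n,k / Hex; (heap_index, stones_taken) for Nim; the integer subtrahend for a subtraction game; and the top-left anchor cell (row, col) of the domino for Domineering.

O's best at [..X/OO./X.X]: (1,2)

p1 O@[..X/OO./X.X]: (0,0)[O.X/OO./X.X]-1 (0,1)[.OX/OO./X.X]-1 (1,2)[..X/OOO/X.X]+1* (2,1)[..X/OO./XOX]-1
p2 X@[..X/OOO/X.X] terminal -1; root [..X/OO./X.X] d4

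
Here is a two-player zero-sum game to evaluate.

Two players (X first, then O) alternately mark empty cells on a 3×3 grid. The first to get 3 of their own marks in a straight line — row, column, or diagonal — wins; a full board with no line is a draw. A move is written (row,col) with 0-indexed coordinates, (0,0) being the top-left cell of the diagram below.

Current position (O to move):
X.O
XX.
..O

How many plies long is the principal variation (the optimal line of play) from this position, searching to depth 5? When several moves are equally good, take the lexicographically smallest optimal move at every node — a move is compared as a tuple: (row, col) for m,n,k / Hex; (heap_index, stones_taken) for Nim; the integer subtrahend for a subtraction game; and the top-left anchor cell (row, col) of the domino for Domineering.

[X.O/XX./..O] O move#1: (0,1):-1/XOO/XX./..O, (1,2):+1/X.O/XXO/..O*, (2,0):-1/X.O/XX./O.O, (2,1):-1/X.O/XX./.OO
[X.O/XXO/..O] end (terminal -1, X#2); searched X.O/XX./..O to 5

PV length from [X.O/XX./..O]: 1 ply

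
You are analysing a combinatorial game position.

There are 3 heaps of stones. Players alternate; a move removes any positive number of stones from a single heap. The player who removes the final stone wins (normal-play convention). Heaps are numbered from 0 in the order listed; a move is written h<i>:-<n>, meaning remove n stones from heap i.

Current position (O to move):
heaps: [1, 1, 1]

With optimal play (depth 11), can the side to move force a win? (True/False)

O winning at [(1,1,1)]: True

[(1,1,1)] O move#1: h0:-1:+1/(0,1,1)*, h1:-1:+1/(1,0,1), h2:-1:+1/(1,1,0)
[(0,1,1)] X move#2: h1:-1:-1/(0,0,1)*, h2:-1:-1/(0,1,0)
[(0,0,1)] O move#3: h2:-1:+1/(0,0,0)*
[(0,0,0)] end (terminal -1, X#4); searched (1,1,1) to 11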